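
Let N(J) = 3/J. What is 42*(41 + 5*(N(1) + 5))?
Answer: 3402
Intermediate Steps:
42*(41 + 5*(N(1) + 5)) = 42*(41 + 5*(3/1 + 5)) = 42*(41 + 5*(3*1 + 5)) = 42*(41 + 5*(3 + 5)) = 42*(41 + 5*8) = 42*(41 + 40) = 42*81 = 3402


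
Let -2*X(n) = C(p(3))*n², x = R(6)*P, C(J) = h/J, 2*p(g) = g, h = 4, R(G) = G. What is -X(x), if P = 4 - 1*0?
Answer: 768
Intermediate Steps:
P = 4 (P = 4 + 0 = 4)
p(g) = g/2
C(J) = 4/J
x = 24 (x = 6*4 = 24)
X(n) = -4*n²/3 (X(n) = -4/(((½)*3))*n²/2 = -4/(3/2)*n²/2 = -4*(⅔)*n²/2 = -4*n²/3)
-X(x) = -(-4)*24²/3 = -(-4)*576/3 = -1*(-768) = 768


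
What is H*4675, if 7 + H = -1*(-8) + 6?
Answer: 32725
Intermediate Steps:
H = 7 (H = -7 + (-1*(-8) + 6) = -7 + (8 + 6) = -7 + 14 = 7)
H*4675 = 7*4675 = 32725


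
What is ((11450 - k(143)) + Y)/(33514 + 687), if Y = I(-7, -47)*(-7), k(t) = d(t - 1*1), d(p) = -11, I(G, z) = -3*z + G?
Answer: 10523/34201 ≈ 0.30768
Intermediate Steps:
I(G, z) = G - 3*z
k(t) = -11
Y = -938 (Y = (-7 - 3*(-47))*(-7) = (-7 + 141)*(-7) = 134*(-7) = -938)
((11450 - k(143)) + Y)/(33514 + 687) = ((11450 - 1*(-11)) - 938)/(33514 + 687) = ((11450 + 11) - 938)/34201 = (11461 - 938)*(1/34201) = 10523*(1/34201) = 10523/34201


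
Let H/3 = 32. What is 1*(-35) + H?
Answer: 61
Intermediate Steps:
H = 96 (H = 3*32 = 96)
1*(-35) + H = 1*(-35) + 96 = -35 + 96 = 61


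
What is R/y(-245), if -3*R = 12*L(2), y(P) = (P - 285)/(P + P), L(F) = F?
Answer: -392/53 ≈ -7.3962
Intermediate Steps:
y(P) = (-285 + P)/(2*P) (y(P) = (-285 + P)/((2*P)) = (-285 + P)*(1/(2*P)) = (-285 + P)/(2*P))
R = -8 (R = -4*2 = -⅓*24 = -8)
R/y(-245) = -8*(-490/(-285 - 245)) = -8/((½)*(-1/245)*(-530)) = -8/53/49 = -8*49/53 = -392/53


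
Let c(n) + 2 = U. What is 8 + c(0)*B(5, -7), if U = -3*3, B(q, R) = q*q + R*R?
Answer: -806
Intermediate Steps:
B(q, R) = R**2 + q**2 (B(q, R) = q**2 + R**2 = R**2 + q**2)
U = -9
c(n) = -11 (c(n) = -2 - 9 = -11)
8 + c(0)*B(5, -7) = 8 - 11*((-7)**2 + 5**2) = 8 - 11*(49 + 25) = 8 - 11*74 = 8 - 814 = -806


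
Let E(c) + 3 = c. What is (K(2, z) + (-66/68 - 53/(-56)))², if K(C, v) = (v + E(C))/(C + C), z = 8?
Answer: 2699449/906304 ≈ 2.9785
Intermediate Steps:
E(c) = -3 + c
K(C, v) = (-3 + C + v)/(2*C) (K(C, v) = (v + (-3 + C))/(C + C) = (-3 + C + v)/((2*C)) = (-3 + C + v)*(1/(2*C)) = (-3 + C + v)/(2*C))
(K(2, z) + (-66/68 - 53/(-56)))² = ((½)*(-3 + 2 + 8)/2 + (-66/68 - 53/(-56)))² = ((½)*(½)*7 + (-66*1/68 - 53*(-1/56)))² = (7/4 + (-33/34 + 53/56))² = (7/4 - 23/952)² = (1643/952)² = 2699449/906304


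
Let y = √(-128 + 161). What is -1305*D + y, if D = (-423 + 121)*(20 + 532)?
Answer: 217548720 + √33 ≈ 2.1755e+8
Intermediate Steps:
D = -166704 (D = -302*552 = -166704)
y = √33 ≈ 5.7446
-1305*D + y = -1305*(-166704) + √33 = 217548720 + √33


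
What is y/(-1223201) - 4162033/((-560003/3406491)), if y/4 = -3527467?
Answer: 17342463555523875407/684996229603 ≈ 2.5318e+7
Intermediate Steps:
y = -14109868 (y = 4*(-3527467) = -14109868)
y/(-1223201) - 4162033/((-560003/3406491)) = -14109868/(-1223201) - 4162033/((-560003/3406491)) = -14109868*(-1/1223201) - 4162033/((-560003*1/3406491)) = 14109868/1223201 - 4162033/(-560003/3406491) = 14109868/1223201 - 4162033*(-3406491/560003) = 14109868/1223201 + 14177927956203/560003 = 17342463555523875407/684996229603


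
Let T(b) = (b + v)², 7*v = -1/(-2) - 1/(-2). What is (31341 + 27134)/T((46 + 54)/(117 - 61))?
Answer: 11461100/729 ≈ 15722.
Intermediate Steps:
v = ⅐ (v = (-1/(-2) - 1/(-2))/7 = (-1*(-½) - 1*(-½))/7 = (½ + ½)/7 = (⅐)*1 = ⅐ ≈ 0.14286)
T(b) = (⅐ + b)² (T(b) = (b + ⅐)² = (⅐ + b)²)
(31341 + 27134)/T((46 + 54)/(117 - 61)) = (31341 + 27134)/(((1 + 7*((46 + 54)/(117 - 61)))²/49)) = 58475/(((1 + 7*(100/56))²/49)) = 58475/(((1 + 7*(100*(1/56)))²/49)) = 58475/(((1 + 7*(25/14))²/49)) = 58475/(((1 + 25/2)²/49)) = 58475/(((27/2)²/49)) = 58475/(((1/49)*(729/4))) = 58475/(729/196) = 58475*(196/729) = 11461100/729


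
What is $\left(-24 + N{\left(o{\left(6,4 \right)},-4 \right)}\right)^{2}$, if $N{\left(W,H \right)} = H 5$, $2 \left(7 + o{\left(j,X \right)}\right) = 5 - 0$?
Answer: $1936$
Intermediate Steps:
$o{\left(j,X \right)} = - \frac{9}{2}$ ($o{\left(j,X \right)} = -7 + \frac{5 - 0}{2} = -7 + \frac{5 + 0}{2} = -7 + \frac{1}{2} \cdot 5 = -7 + \frac{5}{2} = - \frac{9}{2}$)
$N{\left(W,H \right)} = 5 H$
$\left(-24 + N{\left(o{\left(6,4 \right)},-4 \right)}\right)^{2} = \left(-24 + 5 \left(-4\right)\right)^{2} = \left(-24 - 20\right)^{2} = \left(-44\right)^{2} = 1936$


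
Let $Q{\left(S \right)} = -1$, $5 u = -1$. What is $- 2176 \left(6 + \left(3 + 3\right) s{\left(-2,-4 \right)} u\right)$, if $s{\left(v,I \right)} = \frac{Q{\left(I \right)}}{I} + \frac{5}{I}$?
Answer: $- \frac{78336}{5} \approx -15667.0$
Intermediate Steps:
$u = - \frac{1}{5}$ ($u = \frac{1}{5} \left(-1\right) = - \frac{1}{5} \approx -0.2$)
$s{\left(v,I \right)} = \frac{4}{I}$ ($s{\left(v,I \right)} = - \frac{1}{I} + \frac{5}{I} = \frac{4}{I}$)
$- 2176 \left(6 + \left(3 + 3\right) s{\left(-2,-4 \right)} u\right) = - 2176 \left(6 + \left(3 + 3\right) \frac{4}{-4} \left(- \frac{1}{5}\right)\right) = - 2176 \left(6 + 6 \cdot 4 \left(- \frac{1}{4}\right) \left(- \frac{1}{5}\right)\right) = - 2176 \left(6 + 6 \left(-1\right) \left(- \frac{1}{5}\right)\right) = - 2176 \left(6 - - \frac{6}{5}\right) = - 2176 \left(6 + \frac{6}{5}\right) = \left(-2176\right) \frac{36}{5} = - \frac{78336}{5}$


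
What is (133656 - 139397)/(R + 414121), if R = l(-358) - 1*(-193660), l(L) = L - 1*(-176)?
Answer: -5741/607599 ≈ -0.0094487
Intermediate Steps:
l(L) = 176 + L (l(L) = L + 176 = 176 + L)
R = 193478 (R = (176 - 358) - 1*(-193660) = -182 + 193660 = 193478)
(133656 - 139397)/(R + 414121) = (133656 - 139397)/(193478 + 414121) = -5741/607599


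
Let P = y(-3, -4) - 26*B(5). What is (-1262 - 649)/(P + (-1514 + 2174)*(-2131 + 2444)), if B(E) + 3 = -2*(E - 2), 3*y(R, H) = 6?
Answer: -1911/206816 ≈ -0.0092401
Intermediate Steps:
y(R, H) = 2 (y(R, H) = (⅓)*6 = 2)
B(E) = 1 - 2*E (B(E) = -3 - 2*(E - 2) = -3 - 2*(-2 + E) = -3 + (4 - 2*E) = 1 - 2*E)
P = 236 (P = 2 - 26*(1 - 2*5) = 2 - 26*(1 - 10) = 2 - 26*(-9) = 2 + 234 = 236)
(-1262 - 649)/(P + (-1514 + 2174)*(-2131 + 2444)) = (-1262 - 649)/(236 + (-1514 + 2174)*(-2131 + 2444)) = -1911/(236 + 660*313) = -1911/(236 + 206580) = -1911/206816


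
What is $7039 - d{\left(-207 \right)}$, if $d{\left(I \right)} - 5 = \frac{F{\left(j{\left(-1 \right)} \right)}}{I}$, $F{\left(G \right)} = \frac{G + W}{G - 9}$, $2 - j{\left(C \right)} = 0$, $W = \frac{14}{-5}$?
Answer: $\frac{50961334}{7245} \approx 7034.0$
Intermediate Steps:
$W = - \frac{14}{5}$ ($W = 14 \left(- \frac{1}{5}\right) = - \frac{14}{5} \approx -2.8$)
$j{\left(C \right)} = 2$ ($j{\left(C \right)} = 2 - 0 = 2 + 0 = 2$)
$F{\left(G \right)} = \frac{- \frac{14}{5} + G}{-9 + G}$ ($F{\left(G \right)} = \frac{G - \frac{14}{5}}{G - 9} = \frac{- \frac{14}{5} + G}{-9 + G}$)
$d{\left(I \right)} = 5 + \frac{4}{35 I}$ ($d{\left(I \right)} = 5 + \frac{\frac{1}{-9 + 2} \left(- \frac{14}{5} + 2\right)}{I} = 5 + \frac{\frac{1}{-7} \left(- \frac{4}{5}\right)}{I} = 5 + \frac{\left(- \frac{1}{7}\right) \left(- \frac{4}{5}\right)}{I} = 5 + \frac{4}{35 I}$)
$7039 - d{\left(-207 \right)} = 7039 - \left(5 + \frac{4}{35 \left(-207\right)}\right) = 7039 - \left(5 + \frac{4}{35} \left(- \frac{1}{207}\right)\right) = 7039 - \left(5 - \frac{4}{7245}\right) = 7039 - \frac{36221}{7245} = \frac{50961334}{7245}$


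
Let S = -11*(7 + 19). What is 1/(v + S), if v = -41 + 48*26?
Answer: 1/921 ≈ 0.0010858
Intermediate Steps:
S = -286 (S = -11*26 = -286)
v = 1207 (v = -41 + 1248 = 1207)
1/(v + S) = 1/(1207 - 286) = 1/921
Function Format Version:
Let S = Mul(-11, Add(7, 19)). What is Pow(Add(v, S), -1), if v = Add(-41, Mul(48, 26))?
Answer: Rational(1, 921) ≈ 0.0010858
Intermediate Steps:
S = -286 (S = Mul(-11, 26) = -286)
v = 1207 (v = Add(-41, 1248) = 1207)
Pow(Add(v, S), -1) = Pow(Add(1207, -286), -1) = Pow(921, -1) = Rational(1, 921)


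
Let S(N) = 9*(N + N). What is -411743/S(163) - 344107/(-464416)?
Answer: -95105213575/681298272 ≈ -139.59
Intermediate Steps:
S(N) = 18*N (S(N) = 9*(2*N) = 18*N)
-411743/S(163) - 344107/(-464416) = -411743/(18*163) - 344107/(-464416) = -411743/2934 - 344107*(-1/464416) = -411743*1/2934 + 344107/464416 = -411743/2934 + 344107/464416 = -95105213575/681298272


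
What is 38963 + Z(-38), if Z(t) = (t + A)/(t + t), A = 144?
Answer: 1480541/38 ≈ 38962.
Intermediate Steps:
Z(t) = (144 + t)/(2*t) (Z(t) = (t + 144)/(t + t) = (144 + t)/((2*t)) = (144 + t)*(1/(2*t)) = (144 + t)/(2*t))
38963 + Z(-38) = 38963 + (½)*(144 - 38)/(-38) = 38963 + (½)*(-1/38)*106 = 38963 - 53/38 = 1480541/38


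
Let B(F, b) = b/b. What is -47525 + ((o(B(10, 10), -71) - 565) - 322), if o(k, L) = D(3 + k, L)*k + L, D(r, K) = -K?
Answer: -48412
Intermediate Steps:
B(F, b) = 1
o(k, L) = L - L*k (o(k, L) = (-L)*k + L = -L*k + L = L - L*k)
-47525 + ((o(B(10, 10), -71) - 565) - 322) = -47525 + ((-71*(1 - 1*1) - 565) - 322) = -47525 + ((-71*(1 - 1) - 565) - 322) = -47525 + ((-71*0 - 565) - 322) = -47525 + ((0 - 565) - 322) = -47525 + (-565 - 322) = -47525 - 887 = -48412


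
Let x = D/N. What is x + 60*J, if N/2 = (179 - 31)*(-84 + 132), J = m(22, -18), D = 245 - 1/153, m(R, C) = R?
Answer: 717371291/543456 ≈ 1320.0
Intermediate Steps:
D = 37484/153 (D = 245 - 1*1/153 = 245 - 1/153 = 37484/153 ≈ 244.99)
J = 22
N = 14208 (N = 2*((179 - 31)*(-84 + 132)) = 2*(148*48) = 2*7104 = 14208)
x = 9371/543456 (x = (37484/153)/14208 = (37484/153)*(1/14208) = 9371/543456 ≈ 0.017243)
x + 60*J = 9371/543456 + 60*22 = 9371/543456 + 1320 = 717371291/543456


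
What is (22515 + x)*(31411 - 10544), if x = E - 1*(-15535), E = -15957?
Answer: 461014631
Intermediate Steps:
x = -422 (x = -15957 - 1*(-15535) = -15957 + 15535 = -422)
(22515 + x)*(31411 - 10544) = (22515 - 422)*(31411 - 10544) = 22093*20867 = 461014631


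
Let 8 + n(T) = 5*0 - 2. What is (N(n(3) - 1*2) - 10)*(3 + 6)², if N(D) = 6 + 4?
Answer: 0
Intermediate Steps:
n(T) = -10 (n(T) = -8 + (5*0 - 2) = -8 + (0 - 2) = -8 - 2 = -10)
N(D) = 10
(N(n(3) - 1*2) - 10)*(3 + 6)² = (10 - 10)*(3 + 6)² = 0*9² = 0*81 = 0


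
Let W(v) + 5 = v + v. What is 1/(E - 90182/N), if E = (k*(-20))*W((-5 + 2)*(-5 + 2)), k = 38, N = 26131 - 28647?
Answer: -1258/12383949 ≈ -0.00010158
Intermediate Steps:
N = -2516
W(v) = -5 + 2*v (W(v) = -5 + (v + v) = -5 + 2*v)
E = -9880 (E = (38*(-20))*(-5 + 2*((-5 + 2)*(-5 + 2))) = -760*(-5 + 2*(-3*(-3))) = -760*(-5 + 2*9) = -760*(-5 + 18) = -760*13 = -9880)
1/(E - 90182/N) = 1/(-9880 - 90182/(-2516)) = 1/(-9880 - 90182*(-1/2516)) = 1/(-9880 + 45091/1258) = 1/(-12383949/1258) = -1258/12383949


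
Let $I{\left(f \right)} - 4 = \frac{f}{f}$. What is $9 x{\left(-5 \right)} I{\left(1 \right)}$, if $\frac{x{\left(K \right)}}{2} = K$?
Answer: $-450$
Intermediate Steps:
$x{\left(K \right)} = 2 K$
$I{\left(f \right)} = 5$ ($I{\left(f \right)} = 4 + \frac{f}{f} = 4 + 1 = 5$)
$9 x{\left(-5 \right)} I{\left(1 \right)} = 9 \cdot 2 \left(-5\right) 5 = 9 \left(-10\right) 5 = \left(-90\right) 5 = -450$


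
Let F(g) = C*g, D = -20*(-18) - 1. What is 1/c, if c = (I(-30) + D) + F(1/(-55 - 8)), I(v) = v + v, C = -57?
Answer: 21/6298 ≈ 0.0033344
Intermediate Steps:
D = 359 (D = 360 - 1 = 359)
F(g) = -57*g
I(v) = 2*v
c = 6298/21 (c = (2*(-30) + 359) - 57/(-55 - 8) = (-60 + 359) - 57/(-63) = 299 - 57*(-1/63) = 299 + 19/21 = 6298/21 ≈ 299.90)
1/c = 1/(6298/21) = 21/6298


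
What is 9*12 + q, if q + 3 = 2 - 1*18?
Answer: 89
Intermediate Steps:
q = -19 (q = -3 + (2 - 1*18) = -3 + (2 - 18) = -3 - 16 = -19)
9*12 + q = 9*12 - 19 = 108 - 19 = 89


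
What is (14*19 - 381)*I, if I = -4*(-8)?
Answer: -3680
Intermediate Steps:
I = 32
(14*19 - 381)*I = (14*19 - 381)*32 = (266 - 381)*32 = -115*32 = -3680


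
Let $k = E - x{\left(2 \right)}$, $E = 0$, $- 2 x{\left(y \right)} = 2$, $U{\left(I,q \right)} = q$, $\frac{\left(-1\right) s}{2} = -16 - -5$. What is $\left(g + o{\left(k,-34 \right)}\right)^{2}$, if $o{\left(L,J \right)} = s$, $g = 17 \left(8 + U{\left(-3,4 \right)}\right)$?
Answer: $51076$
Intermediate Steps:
$s = 22$ ($s = - 2 \left(-16 - -5\right) = - 2 \left(-16 + 5\right) = \left(-2\right) \left(-11\right) = 22$)
$g = 204$ ($g = 17 \left(8 + 4\right) = 17 \cdot 12 = 204$)
$x{\left(y \right)} = -1$ ($x{\left(y \right)} = \left(- \frac{1}{2}\right) 2 = -1$)
$k = 1$ ($k = 0 - -1 = 0 + 1 = 1$)
$o{\left(L,J \right)} = 22$
$\left(g + o{\left(k,-34 \right)}\right)^{2} = \left(204 + 22\right)^{2} = 226^{2} = 51076$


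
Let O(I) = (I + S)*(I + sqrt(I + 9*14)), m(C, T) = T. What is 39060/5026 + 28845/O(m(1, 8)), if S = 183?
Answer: -4554054/479983 + 5769*sqrt(134)/2674 ≈ 15.486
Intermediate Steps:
O(I) = (183 + I)*(I + sqrt(126 + I)) (O(I) = (I + 183)*(I + sqrt(I + 9*14)) = (183 + I)*(I + sqrt(I + 126)) = (183 + I)*(I + sqrt(126 + I)))
39060/5026 + 28845/O(m(1, 8)) = 39060/5026 + 28845/(8**2 + 183*8 + 183*sqrt(126 + 8) + 8*sqrt(126 + 8)) = 39060*(1/5026) + 28845/(64 + 1464 + 183*sqrt(134) + 8*sqrt(134)) = 2790/359 + 28845/(1528 + 191*sqrt(134))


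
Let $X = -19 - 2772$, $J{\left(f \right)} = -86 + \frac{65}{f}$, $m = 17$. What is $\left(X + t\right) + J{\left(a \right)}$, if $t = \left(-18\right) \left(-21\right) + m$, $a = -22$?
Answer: $- \frac{54669}{22} \approx -2485.0$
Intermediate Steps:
$t = 395$ ($t = \left(-18\right) \left(-21\right) + 17 = 378 + 17 = 395$)
$X = -2791$ ($X = -19 - 2772 = -2791$)
$\left(X + t\right) + J{\left(a \right)} = \left(-2791 + 395\right) - \left(86 - \frac{65}{-22}\right) = -2396 + \left(-86 + 65 \left(- \frac{1}{22}\right)\right) = -2396 - \frac{1957}{22} = - \frac{54669}{22}$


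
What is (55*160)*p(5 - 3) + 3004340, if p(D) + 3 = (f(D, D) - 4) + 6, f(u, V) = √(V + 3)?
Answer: 2995540 + 8800*√5 ≈ 3.0152e+6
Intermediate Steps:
f(u, V) = √(3 + V)
p(D) = -1 + √(3 + D) (p(D) = -3 + ((√(3 + D) - 4) + 6) = -3 + ((-4 + √(3 + D)) + 6) = -3 + (2 + √(3 + D)) = -1 + √(3 + D))
(55*160)*p(5 - 3) + 3004340 = (55*160)*(-1 + √(3 + (5 - 3))) + 3004340 = 8800*(-1 + √(3 + 2)) + 3004340 = 8800*(-1 + √5) + 3004340 = (-8800 + 8800*√5) + 3004340 = 2995540 + 8800*√5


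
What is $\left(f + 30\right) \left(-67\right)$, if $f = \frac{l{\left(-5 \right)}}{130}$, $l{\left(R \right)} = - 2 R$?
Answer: $- \frac{26197}{13} \approx -2015.2$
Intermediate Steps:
$f = \frac{1}{13}$ ($f = \frac{\left(-2\right) \left(-5\right)}{130} = 10 \cdot \frac{1}{130} = \frac{1}{13} \approx 0.076923$)
$\left(f + 30\right) \left(-67\right) = \left(\frac{1}{13} + 30\right) \left(-67\right) = \frac{391}{13} \left(-67\right) = - \frac{26197}{13}$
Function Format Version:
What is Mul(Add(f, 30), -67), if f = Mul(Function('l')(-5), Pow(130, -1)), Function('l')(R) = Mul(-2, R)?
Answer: Rational(-26197, 13) ≈ -2015.2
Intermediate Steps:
f = Rational(1, 13) (f = Mul(Mul(-2, -5), Pow(130, -1)) = Mul(10, Rational(1, 130)) = Rational(1, 13) ≈ 0.076923)
Mul(Add(f, 30), -67) = Mul(Add(Rational(1, 13), 30), -67) = Mul(Rational(391, 13), -67) = Rational(-26197, 13)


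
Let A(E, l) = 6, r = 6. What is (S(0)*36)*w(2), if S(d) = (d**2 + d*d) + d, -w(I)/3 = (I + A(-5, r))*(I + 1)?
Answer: 0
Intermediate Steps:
w(I) = -3*(1 + I)*(6 + I) (w(I) = -3*(I + 6)*(I + 1) = -3*(6 + I)*(1 + I) = -3*(1 + I)*(6 + I))
S(d) = d + 2*d**2 (S(d) = (d**2 + d**2) + d = 2*d**2 + d = d + 2*d**2)
(S(0)*36)*w(2) = ((0*(1 + 2*0))*36)*(-18 - 21*2 - 3*2**2) = ((0*(1 + 0))*36)*(-18 - 42 - 3*4) = ((0*1)*36)*(-18 - 42 - 12) = (0*36)*(-72) = 0*(-72) = 0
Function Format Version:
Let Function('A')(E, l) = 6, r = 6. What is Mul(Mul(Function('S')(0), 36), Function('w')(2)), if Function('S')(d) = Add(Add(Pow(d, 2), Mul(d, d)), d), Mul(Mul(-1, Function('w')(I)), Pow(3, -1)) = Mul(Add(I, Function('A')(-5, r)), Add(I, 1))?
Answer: 0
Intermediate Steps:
Function('w')(I) = Mul(-3, Add(1, I), Add(6, I)) (Function('w')(I) = Mul(-3, Mul(Add(I, 6), Add(I, 1))) = Mul(-3, Mul(Add(6, I), Add(1, I))) = Mul(-3, Mul(Add(1, I), Add(6, I))) = Mul(-3, Add(1, I), Add(6, I)))
Function('S')(d) = Add(d, Mul(2, Pow(d, 2))) (Function('S')(d) = Add(Add(Pow(d, 2), Pow(d, 2)), d) = Add(Mul(2, Pow(d, 2)), d) = Add(d, Mul(2, Pow(d, 2))))
Mul(Mul(Function('S')(0), 36), Function('w')(2)) = Mul(Mul(Mul(0, Add(1, Mul(2, 0))), 36), Add(-18, Mul(-21, 2), Mul(-3, Pow(2, 2)))) = Mul(Mul(Mul(0, Add(1, 0)), 36), Add(-18, -42, Mul(-3, 4))) = Mul(Mul(Mul(0, 1), 36), Add(-18, -42, -12)) = Mul(Mul(0, 36), -72) = Mul(0, -72) = 0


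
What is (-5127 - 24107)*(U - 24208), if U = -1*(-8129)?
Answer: 470053486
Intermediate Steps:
U = 8129
(-5127 - 24107)*(U - 24208) = (-5127 - 24107)*(8129 - 24208) = -29234*(-16079) = 470053486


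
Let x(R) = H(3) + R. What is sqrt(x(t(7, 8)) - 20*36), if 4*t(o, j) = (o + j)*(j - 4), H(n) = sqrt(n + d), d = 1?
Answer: I*sqrt(703) ≈ 26.514*I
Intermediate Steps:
H(n) = sqrt(1 + n) (H(n) = sqrt(n + 1) = sqrt(1 + n))
t(o, j) = (-4 + j)*(j + o)/4 (t(o, j) = ((o + j)*(j - 4))/4 = ((j + o)*(-4 + j))/4 = ((-4 + j)*(j + o))/4 = (-4 + j)*(j + o)/4)
x(R) = 2 + R (x(R) = sqrt(1 + 3) + R = sqrt(4) + R = 2 + R)
sqrt(x(t(7, 8)) - 20*36) = sqrt((2 + (-1*8 - 1*7 + (1/4)*8**2 + (1/4)*8*7)) - 20*36) = sqrt((2 + (-8 - 7 + (1/4)*64 + 14)) - 720) = sqrt((2 + (-8 - 7 + 16 + 14)) - 720) = sqrt((2 + 15) - 720) = sqrt(17 - 720) = sqrt(-703) = I*sqrt(703)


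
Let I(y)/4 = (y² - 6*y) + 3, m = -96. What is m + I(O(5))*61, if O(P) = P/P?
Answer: -584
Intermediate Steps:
O(P) = 1
I(y) = 12 - 24*y + 4*y² (I(y) = 4*((y² - 6*y) + 3) = 4*(3 + y² - 6*y) = 12 - 24*y + 4*y²)
m + I(O(5))*61 = -96 + (12 - 24*1 + 4*1²)*61 = -96 + (12 - 24 + 4*1)*61 = -96 + (12 - 24 + 4)*61 = -96 - 8*61 = -96 - 488 = -584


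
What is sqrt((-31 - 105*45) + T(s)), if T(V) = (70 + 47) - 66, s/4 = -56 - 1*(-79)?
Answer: I*sqrt(4705) ≈ 68.593*I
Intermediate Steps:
s = 92 (s = 4*(-56 - 1*(-79)) = 4*(-56 + 79) = 4*23 = 92)
T(V) = 51 (T(V) = 117 - 66 = 51)
sqrt((-31 - 105*45) + T(s)) = sqrt((-31 - 105*45) + 51) = sqrt((-31 - 4725) + 51) = sqrt(-4756 + 51) = sqrt(-4705) = I*sqrt(4705)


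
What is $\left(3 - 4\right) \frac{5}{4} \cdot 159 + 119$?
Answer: $- \frac{319}{4} \approx -79.75$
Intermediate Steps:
$\left(3 - 4\right) \frac{5}{4} \cdot 159 + 119 = - \frac{5}{4} \cdot 159 + 119 = \left(-1\right) \frac{5}{4} \cdot 159 + 119 = \left(- \frac{5}{4}\right) 159 + 119 = - \frac{795}{4} + 119 = - \frac{319}{4}$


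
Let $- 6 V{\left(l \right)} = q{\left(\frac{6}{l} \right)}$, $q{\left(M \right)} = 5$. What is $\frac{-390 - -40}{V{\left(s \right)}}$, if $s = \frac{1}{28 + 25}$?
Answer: $420$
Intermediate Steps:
$s = \frac{1}{53} \approx 0.018868$
$V{\left(l \right)} = - \frac{5}{6}$ ($V{\left(l \right)} = \left(- \frac{1}{6}\right) 5 = - \frac{5}{6}$)
$\frac{-390 - -40}{V{\left(s \right)}} = \frac{-390 - -40}{- \frac{5}{6}} = \left(-390 + 40\right) \left(- \frac{6}{5}\right) = \left(-350\right) \left(- \frac{6}{5}\right) = 420$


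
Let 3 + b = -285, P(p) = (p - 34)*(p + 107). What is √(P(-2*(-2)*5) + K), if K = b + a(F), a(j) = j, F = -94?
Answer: 12*I*√15 ≈ 46.476*I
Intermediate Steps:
P(p) = (-34 + p)*(107 + p)
b = -288 (b = -3 - 285 = -288)
K = -382 (K = -288 - 94 = -382)
√(P(-2*(-2)*5) + K) = √((-3638 + (-2*(-2)*5)² + 73*(-2*(-2)*5)) - 382) = √((-3638 + (4*5)² + 73*(4*5)) - 382) = √((-3638 + 20² + 73*20) - 382) = √((-3638 + 400 + 1460) - 382) = √(-1778 - 382) = √(-2160) = 12*I*√15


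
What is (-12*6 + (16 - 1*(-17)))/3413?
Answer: -39/3413 ≈ -0.011427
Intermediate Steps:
(-12*6 + (16 - 1*(-17)))/3413 = (-72 + (16 + 17))*(1/3413) = (-72 + 33)*(1/3413) = -39*1/3413 = -39/3413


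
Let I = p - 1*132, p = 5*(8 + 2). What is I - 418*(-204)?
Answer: 85190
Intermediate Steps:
p = 50 (p = 5*10 = 50)
I = -82 (I = 50 - 1*132 = 50 - 132 = -82)
I - 418*(-204) = -82 - 418*(-204) = -82 + 85272 = 85190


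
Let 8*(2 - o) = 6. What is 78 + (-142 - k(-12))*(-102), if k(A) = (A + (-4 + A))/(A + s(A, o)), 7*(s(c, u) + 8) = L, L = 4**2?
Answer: 456420/31 ≈ 14723.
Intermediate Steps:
o = 5/4 (o = 2 - 1/8*6 = 2 - 3/4 = 5/4 ≈ 1.2500)
L = 16
s(c, u) = -40/7 (s(c, u) = -8 + (1/7)*16 = -8 + 16/7 = -40/7)
k(A) = (-4 + 2*A)/(-40/7 + A) (k(A) = (A + (-4 + A))/(A - 40/7) = (-4 + 2*A)/(-40/7 + A))
78 + (-142 - k(-12))*(-102) = 78 + (-142 - 14*(-2 - 12)/(-40 + 7*(-12)))*(-102) = 78 + (-142 - 14*(-14)/(-40 - 84))*(-102) = 78 + (-142 - 14*(-14)/(-124))*(-102) = 78 + (-142 - 14*(-1)*(-14)/124)*(-102) = 78 + (-142 - 1*49/31)*(-102) = 78 + (-142 - 49/31)*(-102) = 78 - 4451/31*(-102) = 78 + 454002/31 = 456420/31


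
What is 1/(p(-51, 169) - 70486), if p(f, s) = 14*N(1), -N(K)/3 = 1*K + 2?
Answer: -1/70612 ≈ -1.4162e-5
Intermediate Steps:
N(K) = -6 - 3*K (N(K) = -3*(1*K + 2) = -3*(K + 2) = -3*(2 + K) = -6 - 3*K)
p(f, s) = -126 (p(f, s) = 14*(-6 - 3*1) = 14*(-6 - 3) = 14*(-9) = -126)
1/(p(-51, 169) - 70486) = 1/(-126 - 70486) = 1/(-70612) = -1/70612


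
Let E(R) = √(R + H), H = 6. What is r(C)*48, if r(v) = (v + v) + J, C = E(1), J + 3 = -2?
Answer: -240 + 96*√7 ≈ 13.992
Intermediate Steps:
J = -5 (J = -3 - 2 = -5)
E(R) = √(6 + R) (E(R) = √(R + 6) = √(6 + R))
C = √7 (C = √(6 + 1) = √7 ≈ 2.6458)
r(v) = -5 + 2*v (r(v) = (v + v) - 5 = 2*v - 5 = -5 + 2*v)
r(C)*48 = (-5 + 2*√7)*48 = -240 + 96*√7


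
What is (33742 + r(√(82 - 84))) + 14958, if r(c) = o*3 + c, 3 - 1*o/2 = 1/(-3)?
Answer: 48720 + I*√2 ≈ 48720.0 + 1.4142*I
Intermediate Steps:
o = 20/3 (o = 6 - 2/(-3) = 6 - 2*(-⅓) = 6 + ⅔ = 20/3 ≈ 6.6667)
r(c) = 20 + c (r(c) = (20/3)*3 + c = 20 + c)
(33742 + r(√(82 - 84))) + 14958 = (33742 + (20 + √(82 - 84))) + 14958 = (33742 + (20 + √(-2))) + 14958 = (33742 + (20 + I*√2)) + 14958 = (33762 + I*√2) + 14958 = 48720 + I*√2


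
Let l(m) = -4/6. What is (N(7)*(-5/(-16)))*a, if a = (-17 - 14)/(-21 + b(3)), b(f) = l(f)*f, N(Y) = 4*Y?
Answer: 1085/92 ≈ 11.793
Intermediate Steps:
l(m) = -⅔ (l(m) = -4*⅙ = -⅔)
b(f) = -2*f/3
a = 31/23 (a = (-17 - 14)/(-21 - ⅔*3) = -31/(-21 - 2) = -31/(-23) = -31*(-1/23) = 31/23 ≈ 1.3478)
(N(7)*(-5/(-16)))*a = ((4*7)*(-5/(-16)))*(31/23) = (28*(-5*(-1/16)))*(31/23) = (28*(5/16))*(31/23) = (35/4)*(31/23) = 1085/92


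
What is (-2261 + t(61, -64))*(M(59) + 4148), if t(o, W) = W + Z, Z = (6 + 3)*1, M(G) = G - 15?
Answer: -9708672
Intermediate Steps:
M(G) = -15 + G
Z = 9 (Z = 9*1 = 9)
t(o, W) = 9 + W (t(o, W) = W + 9 = 9 + W)
(-2261 + t(61, -64))*(M(59) + 4148) = (-2261 + (9 - 64))*((-15 + 59) + 4148) = (-2261 - 55)*(44 + 4148) = -2316*4192 = -9708672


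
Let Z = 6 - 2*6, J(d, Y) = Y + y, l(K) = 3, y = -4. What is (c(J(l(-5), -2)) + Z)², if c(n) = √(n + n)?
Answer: 24 - 24*I*√3 ≈ 24.0 - 41.569*I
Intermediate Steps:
J(d, Y) = -4 + Y (J(d, Y) = Y - 4 = -4 + Y)
c(n) = √2*√n (c(n) = √(2*n) = √2*√n)
Z = -6 (Z = 6 - 12 = -6)
(c(J(l(-5), -2)) + Z)² = (√2*√(-4 - 2) - 6)² = (√2*√(-6) - 6)² = (√2*(I*√6) - 6)² = (2*I*√3 - 6)² = (-6 + 2*I*√3)²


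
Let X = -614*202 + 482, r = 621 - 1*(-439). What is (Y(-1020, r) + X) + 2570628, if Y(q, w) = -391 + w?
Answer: 2447751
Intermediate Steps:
r = 1060 (r = 621 + 439 = 1060)
X = -123546 (X = -124028 + 482 = -123546)
(Y(-1020, r) + X) + 2570628 = ((-391 + 1060) - 123546) + 2570628 = (669 - 123546) + 2570628 = -122877 + 2570628 = 2447751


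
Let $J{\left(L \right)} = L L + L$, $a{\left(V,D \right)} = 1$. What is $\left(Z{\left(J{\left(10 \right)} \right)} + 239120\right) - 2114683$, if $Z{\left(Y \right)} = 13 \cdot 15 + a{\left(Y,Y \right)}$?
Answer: $-1875367$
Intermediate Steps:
$J{\left(L \right)} = L + L^{2}$ ($J{\left(L \right)} = L^{2} + L = L + L^{2}$)
$Z{\left(Y \right)} = 196$ ($Z{\left(Y \right)} = 13 \cdot 15 + 1 = 195 + 1 = 196$)
$\left(Z{\left(J{\left(10 \right)} \right)} + 239120\right) - 2114683 = \left(196 + 239120\right) - 2114683 = 239316 - 2114683 = -1875367$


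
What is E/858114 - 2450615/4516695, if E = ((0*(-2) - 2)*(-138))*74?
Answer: -827431301/1594995561 ≈ -0.51877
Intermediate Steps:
E = 20424 (E = ((0 - 2)*(-138))*74 = -2*(-138)*74 = 276*74 = 20424)
E/858114 - 2450615/4516695 = 20424/858114 - 2450615/4516695 = 20424*(1/858114) - 2450615*1/4516695 = 3404/143019 - 490123/903339 = -827431301/1594995561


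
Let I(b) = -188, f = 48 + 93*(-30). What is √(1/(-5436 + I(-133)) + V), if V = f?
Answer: I*√21681938654/2812 ≈ 52.364*I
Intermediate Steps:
f = -2742 (f = 48 - 2790 = -2742)
V = -2742
√(1/(-5436 + I(-133)) + V) = √(1/(-5436 - 188) - 2742) = √(1/(-5624) - 2742) = √(-1/5624 - 2742) = √(-15421009/5624) = I*√21681938654/2812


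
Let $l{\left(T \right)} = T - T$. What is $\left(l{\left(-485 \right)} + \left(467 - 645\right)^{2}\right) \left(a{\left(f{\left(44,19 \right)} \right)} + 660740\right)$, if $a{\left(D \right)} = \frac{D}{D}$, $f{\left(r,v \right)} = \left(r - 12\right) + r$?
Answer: $20934917844$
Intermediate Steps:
$f{\left(r,v \right)} = -12 + 2 r$ ($f{\left(r,v \right)} = \left(-12 + r\right) + r = -12 + 2 r$)
$l{\left(T \right)} = 0$
$a{\left(D \right)} = 1$
$\left(l{\left(-485 \right)} + \left(467 - 645\right)^{2}\right) \left(a{\left(f{\left(44,19 \right)} \right)} + 660740\right) = \left(0 + \left(467 - 645\right)^{2}\right) \left(1 + 660740\right) = \left(0 + \left(-178\right)^{2}\right) 660741 = \left(0 + 31684\right) 660741 = 31684 \cdot 660741 = 20934917844$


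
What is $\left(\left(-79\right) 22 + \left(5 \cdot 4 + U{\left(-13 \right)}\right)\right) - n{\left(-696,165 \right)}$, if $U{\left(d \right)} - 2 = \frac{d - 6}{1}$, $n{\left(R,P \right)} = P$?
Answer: $-1900$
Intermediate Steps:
$U{\left(d \right)} = -4 + d$ ($U{\left(d \right)} = 2 + \frac{d - 6}{1} = 2 + \left(d - 6\right) 1 = 2 + \left(-6 + d\right) 1 = 2 + \left(-6 + d\right) = -4 + d$)
$\left(\left(-79\right) 22 + \left(5 \cdot 4 + U{\left(-13 \right)}\right)\right) - n{\left(-696,165 \right)} = \left(\left(-79\right) 22 + \left(5 \cdot 4 - 17\right)\right) - 165 = \left(-1738 + \left(20 - 17\right)\right) - 165 = \left(-1738 + 3\right) - 165 = -1735 - 165 = -1900$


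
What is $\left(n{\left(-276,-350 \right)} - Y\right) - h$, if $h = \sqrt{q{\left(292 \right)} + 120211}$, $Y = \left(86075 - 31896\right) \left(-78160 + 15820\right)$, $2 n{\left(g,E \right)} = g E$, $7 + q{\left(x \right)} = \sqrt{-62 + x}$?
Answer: $3377567160 - \sqrt{120204 + \sqrt{230}} \approx 3.3776 \cdot 10^{9}$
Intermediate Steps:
$q{\left(x \right)} = -7 + \sqrt{-62 + x}$
$n{\left(g,E \right)} = \frac{E g}{2}$ ($n{\left(g,E \right)} = \frac{g E}{2} = \frac{E g}{2}$)
$Y = -3377518860$ ($Y = 54179 \left(-62340\right) = -3377518860$)
$h = \sqrt{120204 + \sqrt{230}}$ ($h = \sqrt{\left(-7 + \sqrt{-62 + 292}\right) + 120211} = \sqrt{\left(-7 + \sqrt{230}\right) + 120211} = \sqrt{120204 + \sqrt{230}} \approx 346.73$)
$\left(n{\left(-276,-350 \right)} - Y\right) - h = \left(\frac{1}{2} \left(-350\right) \left(-276\right) - -3377518860\right) - \sqrt{120204 + \sqrt{230}} = \left(48300 + 3377518860\right) - \sqrt{120204 + \sqrt{230}} = 3377567160 - \sqrt{120204 + \sqrt{230}}$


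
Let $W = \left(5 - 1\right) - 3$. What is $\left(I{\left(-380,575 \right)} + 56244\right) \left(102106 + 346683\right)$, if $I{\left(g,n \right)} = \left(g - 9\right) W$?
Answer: $25067109595$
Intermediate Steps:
$W = 1$ ($W = 4 - 3 = 1$)
$I{\left(g,n \right)} = -9 + g$ ($I{\left(g,n \right)} = \left(g - 9\right) 1 = \left(-9 + g\right) 1 = -9 + g$)
$\left(I{\left(-380,575 \right)} + 56244\right) \left(102106 + 346683\right) = \left(\left(-9 - 380\right) + 56244\right) \left(102106 + 346683\right) = \left(-389 + 56244\right) 448789 = 55855 \cdot 448789 = 25067109595$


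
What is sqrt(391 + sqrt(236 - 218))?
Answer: sqrt(391 + 3*sqrt(2)) ≈ 19.881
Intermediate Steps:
sqrt(391 + sqrt(236 - 218)) = sqrt(391 + sqrt(18)) = sqrt(391 + 3*sqrt(2))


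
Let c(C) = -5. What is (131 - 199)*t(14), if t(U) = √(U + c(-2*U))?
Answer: -204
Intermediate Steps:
t(U) = √(-5 + U) (t(U) = √(U - 5) = √(-5 + U))
(131 - 199)*t(14) = (131 - 199)*√(-5 + 14) = -68*√9 = -68*3 = -204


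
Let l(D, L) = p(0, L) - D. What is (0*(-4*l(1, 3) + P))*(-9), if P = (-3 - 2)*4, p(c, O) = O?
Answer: 0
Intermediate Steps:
P = -20 (P = -5*4 = -20)
l(D, L) = L - D
(0*(-4*l(1, 3) + P))*(-9) = (0*(-4*(3 - 1*1) - 20))*(-9) = (0*(-4*(3 - 1) - 20))*(-9) = (0*(-4*2 - 20))*(-9) = (0*(-8 - 20))*(-9) = (0*(-28))*(-9) = 0*(-9) = 0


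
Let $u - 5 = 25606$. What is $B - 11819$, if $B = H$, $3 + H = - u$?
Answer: $-37433$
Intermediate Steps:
$u = 25611$ ($u = 5 + 25606 = 25611$)
$H = -25614$ ($H = -3 - 25611 = -25614$)
$B = -25614$
$B - 11819 = -25614 - 11819 = -37433$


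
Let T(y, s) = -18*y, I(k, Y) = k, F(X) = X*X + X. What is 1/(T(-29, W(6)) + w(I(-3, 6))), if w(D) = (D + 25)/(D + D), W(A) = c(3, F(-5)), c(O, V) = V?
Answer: 3/1555 ≈ 0.0019293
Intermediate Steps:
F(X) = X + X² (F(X) = X² + X = X + X²)
W(A) = 20 (W(A) = -5*(1 - 5) = -5*(-4) = 20)
w(D) = (25 + D)/(2*D) (w(D) = (25 + D)/((2*D)) = (25 + D)*(1/(2*D)) = (25 + D)/(2*D))
1/(T(-29, W(6)) + w(I(-3, 6))) = 1/(-18*(-29) + (½)*(25 - 3)/(-3)) = 1/(522 + (½)*(-⅓)*22) = 1/(522 - 11/3) = 1/(1555/3) = 3/1555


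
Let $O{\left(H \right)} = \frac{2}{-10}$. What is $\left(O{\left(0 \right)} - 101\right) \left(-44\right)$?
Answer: $\frac{22264}{5} \approx 4452.8$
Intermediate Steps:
$O{\left(H \right)} = - \frac{1}{5}$ ($O{\left(H \right)} = 2 \left(- \frac{1}{10}\right) = - \frac{1}{5}$)
$\left(O{\left(0 \right)} - 101\right) \left(-44\right) = \left(- \frac{1}{5} - 101\right) \left(-44\right) = \left(- \frac{506}{5}\right) \left(-44\right) = \frac{22264}{5}$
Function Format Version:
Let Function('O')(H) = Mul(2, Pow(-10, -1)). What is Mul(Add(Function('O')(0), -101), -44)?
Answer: Rational(22264, 5) ≈ 4452.8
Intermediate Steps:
Function('O')(H) = Rational(-1, 5) (Function('O')(H) = Mul(2, Rational(-1, 10)) = Rational(-1, 5))
Mul(Add(Function('O')(0), -101), -44) = Mul(Add(Rational(-1, 5), -101), -44) = Mul(Rational(-506, 5), -44) = Rational(22264, 5)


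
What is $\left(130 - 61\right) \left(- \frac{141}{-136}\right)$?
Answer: $\frac{9729}{136} \approx 71.537$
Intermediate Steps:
$\left(130 - 61\right) \left(- \frac{141}{-136}\right) = 69 \left(\left(-141\right) \left(- \frac{1}{136}\right)\right) = 69 \cdot \frac{141}{136} = \frac{9729}{136}$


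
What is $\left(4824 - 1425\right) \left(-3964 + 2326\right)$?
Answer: $-5567562$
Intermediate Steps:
$\left(4824 - 1425\right) \left(-3964 + 2326\right) = 3399 \left(-1638\right) = -5567562$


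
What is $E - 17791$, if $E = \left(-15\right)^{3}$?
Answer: $-21166$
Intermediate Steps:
$E = -3375$
$E - 17791 = -3375 - 17791 = -21166$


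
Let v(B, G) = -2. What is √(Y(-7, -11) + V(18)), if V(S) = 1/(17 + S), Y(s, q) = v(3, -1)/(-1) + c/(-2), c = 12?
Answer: I*√4865/35 ≈ 1.9928*I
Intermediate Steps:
Y(s, q) = -4 (Y(s, q) = -2/(-1) + 12/(-2) = -2*(-1) + 12*(-½) = 2 - 6 = -4)
√(Y(-7, -11) + V(18)) = √(-4 + 1/(17 + 18)) = √(-4 + 1/35) = √(-139/35) = I*√4865/35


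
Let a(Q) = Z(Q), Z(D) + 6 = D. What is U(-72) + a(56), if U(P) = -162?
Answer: -112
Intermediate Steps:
Z(D) = -6 + D
a(Q) = -6 + Q
U(-72) + a(56) = -162 + (-6 + 56) = -162 + 50 = -112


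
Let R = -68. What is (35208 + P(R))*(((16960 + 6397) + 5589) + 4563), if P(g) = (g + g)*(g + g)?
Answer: 1799567336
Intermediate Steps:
P(g) = 4*g² (P(g) = (2*g)*(2*g) = 4*g²)
(35208 + P(R))*(((16960 + 6397) + 5589) + 4563) = (35208 + 4*(-68)²)*(((16960 + 6397) + 5589) + 4563) = (35208 + 4*4624)*((23357 + 5589) + 4563) = (35208 + 18496)*(28946 + 4563) = 53704*33509 = 1799567336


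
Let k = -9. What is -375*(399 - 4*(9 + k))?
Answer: -149625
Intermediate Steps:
-375*(399 - 4*(9 + k)) = -375*(399 - 4*(9 - 9)) = -375*(399 - 4*0) = -375*(399 + 0) = -375*399 = -149625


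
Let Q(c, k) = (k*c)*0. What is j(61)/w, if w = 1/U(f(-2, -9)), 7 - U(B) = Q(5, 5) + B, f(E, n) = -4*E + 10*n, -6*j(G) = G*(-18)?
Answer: 16287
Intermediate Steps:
Q(c, k) = 0 (Q(c, k) = (c*k)*0 = 0)
j(G) = 3*G (j(G) = -G*(-18)/6 = -(-3)*G = 3*G)
U(B) = 7 - B (U(B) = 7 - (0 + B) = 7 - B)
w = 1/89 (w = 1/(7 - (-4*(-2) + 10*(-9))) = 1/(7 - (8 - 90)) = 1/(7 - 1*(-82)) = 1/(7 + 82) = 1/89 ≈ 0.011236)
j(61)/w = (3*61)/(1/89) = 183*89 = 16287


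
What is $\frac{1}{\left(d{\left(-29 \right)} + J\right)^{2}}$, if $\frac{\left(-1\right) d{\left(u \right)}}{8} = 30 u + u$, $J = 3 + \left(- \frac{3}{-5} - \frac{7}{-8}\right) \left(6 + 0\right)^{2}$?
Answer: $\frac{100}{5253495361} \approx 1.9035 \cdot 10^{-8}$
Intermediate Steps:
$J = \frac{561}{10}$ ($J = 3 + \left(\left(-3\right) \left(- \frac{1}{5}\right) - - \frac{7}{8}\right) 6^{2} = 3 + \left(\frac{3}{5} + \frac{7}{8}\right) 36 = 3 + \frac{59}{40} \cdot 36 = 3 + \frac{531}{10} = \frac{561}{10} \approx 56.1$)
$d{\left(u \right)} = - 248 u$ ($d{\left(u \right)} = - 8 \left(30 u + u\right) = - 8 \cdot 31 u = - 248 u$)
$\frac{1}{\left(d{\left(-29 \right)} + J\right)^{2}} = \frac{1}{\left(\left(-248\right) \left(-29\right) + \frac{561}{10}\right)^{2}} = \frac{1}{\left(7192 + \frac{561}{10}\right)^{2}} = \frac{1}{\left(\frac{72481}{10}\right)^{2}} = \frac{1}{\frac{5253495361}{100}} = \frac{100}{5253495361}$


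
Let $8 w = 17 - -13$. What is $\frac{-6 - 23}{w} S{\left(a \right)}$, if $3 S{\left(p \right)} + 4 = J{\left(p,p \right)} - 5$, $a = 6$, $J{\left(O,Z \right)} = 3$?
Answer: $\frac{232}{15} \approx 15.467$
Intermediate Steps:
$w = \frac{15}{4}$ ($w = \frac{17 - -13}{8} = \frac{17 + 13}{8} = \frac{1}{8} \cdot 30 = \frac{15}{4} \approx 3.75$)
$S{\left(p \right)} = -2$ ($S{\left(p \right)} = - \frac{4}{3} + \frac{3 - 5}{3} = - \frac{4}{3} + \frac{1}{3} \left(-2\right) = - \frac{4}{3} - \frac{2}{3} = -2$)
$\frac{-6 - 23}{w} S{\left(a \right)} = \frac{-6 - 23}{\frac{15}{4}} \left(-2\right) = \frac{4 \left(-6 - 23\right)}{15} \left(-2\right) = \frac{4}{15} \left(-29\right) \left(-2\right) = \left(- \frac{116}{15}\right) \left(-2\right) = \frac{232}{15}$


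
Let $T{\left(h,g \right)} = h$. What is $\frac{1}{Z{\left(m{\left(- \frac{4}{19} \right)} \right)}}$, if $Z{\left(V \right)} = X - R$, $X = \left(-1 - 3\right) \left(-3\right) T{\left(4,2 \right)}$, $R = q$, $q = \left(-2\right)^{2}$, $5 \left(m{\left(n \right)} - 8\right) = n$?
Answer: $\frac{1}{44} \approx 0.022727$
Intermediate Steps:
$m{\left(n \right)} = 8 + \frac{n}{5}$
$q = 4$
$R = 4$
$X = 48$ ($X = \left(-1 - 3\right) \left(-3\right) 4 = \left(-4\right) \left(-3\right) 4 = 12 \cdot 4 = 48$)
$Z{\left(V \right)} = 44$ ($Z{\left(V \right)} = 48 - 4 = 44$)
$\frac{1}{Z{\left(m{\left(- \frac{4}{19} \right)} \right)}} = \frac{1}{44}$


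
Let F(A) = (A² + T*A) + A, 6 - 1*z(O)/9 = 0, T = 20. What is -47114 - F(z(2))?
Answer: -51164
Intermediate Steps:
z(O) = 54 (z(O) = 54 - 9*0 = 54 + 0 = 54)
F(A) = A² + 21*A (F(A) = (A² + 20*A) + A = A² + 21*A)
-47114 - F(z(2)) = -47114 - 54*(21 + 54) = -47114 - 54*75 = -47114 - 1*4050 = -47114 - 4050 = -51164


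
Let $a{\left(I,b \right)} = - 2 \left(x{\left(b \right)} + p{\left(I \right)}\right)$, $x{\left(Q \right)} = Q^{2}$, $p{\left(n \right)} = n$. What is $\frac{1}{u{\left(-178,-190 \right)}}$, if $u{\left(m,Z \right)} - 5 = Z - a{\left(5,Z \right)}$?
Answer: $\frac{1}{72025} \approx 1.3884 \cdot 10^{-5}$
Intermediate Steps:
$a{\left(I,b \right)} = - 2 I - 2 b^{2}$ ($a{\left(I,b \right)} = - 2 \left(b^{2} + I\right) = - 2 \left(I + b^{2}\right) = - 2 I - 2 b^{2}$)
$u{\left(m,Z \right)} = 15 + Z + 2 Z^{2}$ ($u{\left(m,Z \right)} = 5 - \left(-10 - Z - 2 Z^{2}\right) = 5 + \left(Z + \left(10 + 2 Z^{2}\right)\right) = 5 + \left(10 + Z + 2 Z^{2}\right) = 15 + Z + 2 Z^{2}$)
$\frac{1}{u{\left(-178,-190 \right)}} = \frac{1}{15 - 190 + 2 \left(-190\right)^{2}} = \frac{1}{15 - 190 + 2 \cdot 36100} = \frac{1}{15 - 190 + 72200} = \frac{1}{72025}$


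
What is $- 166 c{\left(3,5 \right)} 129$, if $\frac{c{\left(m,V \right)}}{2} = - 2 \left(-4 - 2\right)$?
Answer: $-513936$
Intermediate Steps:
$c{\left(m,V \right)} = 24$ ($c{\left(m,V \right)} = 2 \left(- 2 \left(-4 - 2\right)\right) = 2 \left(\left(-2\right) \left(-6\right)\right) = 2 \cdot 12 = 24$)
$- 166 c{\left(3,5 \right)} 129 = \left(-166\right) 24 \cdot 129 = \left(-3984\right) 129 = -513936$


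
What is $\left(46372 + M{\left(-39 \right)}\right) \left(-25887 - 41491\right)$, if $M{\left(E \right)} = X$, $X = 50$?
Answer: $-3127821516$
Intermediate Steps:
$M{\left(E \right)} = 50$
$\left(46372 + M{\left(-39 \right)}\right) \left(-25887 - 41491\right) = \left(46372 + 50\right) \left(-25887 - 41491\right) = 46422 \left(-67378\right) = -3127821516$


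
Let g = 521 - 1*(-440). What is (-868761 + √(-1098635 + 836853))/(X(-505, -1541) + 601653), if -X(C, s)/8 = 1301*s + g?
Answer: -96529/1848077 + 83*I*√38/16632693 ≈ -0.052232 + 3.0761e-5*I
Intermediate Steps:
g = 961 (g = 521 + 440 = 961)
X(C, s) = -7688 - 10408*s (X(C, s) = -8*(1301*s + 961) = -8*(961 + 1301*s) = -7688 - 10408*s)
(-868761 + √(-1098635 + 836853))/(X(-505, -1541) + 601653) = (-868761 + √(-1098635 + 836853))/((-7688 - 10408*(-1541)) + 601653) = (-868761 + √(-261782))/((-7688 + 16038728) + 601653) = (-868761 + 83*I*√38)/(16031040 + 601653) = (-868761 + 83*I*√38)/16632693 = (-868761 + 83*I*√38)*(1/16632693) = -96529/1848077 + 83*I*√38/16632693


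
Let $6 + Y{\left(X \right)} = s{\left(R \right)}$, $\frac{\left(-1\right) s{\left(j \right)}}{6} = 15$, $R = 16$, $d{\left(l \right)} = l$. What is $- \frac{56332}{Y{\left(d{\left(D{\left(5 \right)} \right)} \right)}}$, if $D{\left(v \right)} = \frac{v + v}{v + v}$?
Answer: $\frac{14083}{24} \approx 586.79$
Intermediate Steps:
$D{\left(v \right)} = 1$ ($D{\left(v \right)} = \frac{2 v}{2 v} = 2 v \frac{1}{2 v} = 1$)
$s{\left(j \right)} = -90$ ($s{\left(j \right)} = \left(-6\right) 15 = -90$)
$Y{\left(X \right)} = -96$ ($Y{\left(X \right)} = -6 - 90 = -96$)
$- \frac{56332}{Y{\left(d{\left(D{\left(5 \right)} \right)} \right)}} = - \frac{56332}{-96} = \left(-56332\right) \left(- \frac{1}{96}\right) = \frac{14083}{24}$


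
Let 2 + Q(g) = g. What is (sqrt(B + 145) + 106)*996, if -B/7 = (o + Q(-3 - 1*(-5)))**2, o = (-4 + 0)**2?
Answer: 105576 + 2988*I*sqrt(183) ≈ 1.0558e+5 + 40421.0*I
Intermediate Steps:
Q(g) = -2 + g
o = 16 (o = (-4)**2 = 16)
B = -1792 (B = -7*(16 + (-2 + (-3 - 1*(-5))))**2 = -7*(16 + (-2 + (-3 + 5)))**2 = -7*(16 + (-2 + 2))**2 = -7*(16 + 0)**2 = -7*16**2 = -7*256 = -1792)
(sqrt(B + 145) + 106)*996 = (sqrt(-1792 + 145) + 106)*996 = (sqrt(-1647) + 106)*996 = (3*I*sqrt(183) + 106)*996 = (106 + 3*I*sqrt(183))*996 = 105576 + 2988*I*sqrt(183)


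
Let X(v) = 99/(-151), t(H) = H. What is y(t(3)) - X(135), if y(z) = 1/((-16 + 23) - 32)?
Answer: 2324/3775 ≈ 0.61563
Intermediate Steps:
y(z) = -1/25 (y(z) = 1/(7 - 32) = 1/(-25) = -1/25)
X(v) = -99/151 (X(v) = 99*(-1/151) = -99/151)
y(t(3)) - X(135) = -1/25 - 1*(-99/151) = -1/25 + 99/151 = 2324/3775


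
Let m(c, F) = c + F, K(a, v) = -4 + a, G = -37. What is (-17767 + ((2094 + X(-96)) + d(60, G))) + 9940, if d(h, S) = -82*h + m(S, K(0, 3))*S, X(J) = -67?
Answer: -9203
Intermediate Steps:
m(c, F) = F + c
d(h, S) = -82*h + S*(-4 + S) (d(h, S) = -82*h + ((-4 + 0) + S)*S = -82*h + (-4 + S)*S = -82*h + S*(-4 + S))
(-17767 + ((2094 + X(-96)) + d(60, G))) + 9940 = (-17767 + ((2094 - 67) + (-82*60 - 37*(-4 - 37)))) + 9940 = (-17767 + (2027 + (-4920 - 37*(-41)))) + 9940 = (-17767 + (2027 + (-4920 + 1517))) + 9940 = (-17767 + (2027 - 3403)) + 9940 = (-17767 - 1376) + 9940 = -19143 + 9940 = -9203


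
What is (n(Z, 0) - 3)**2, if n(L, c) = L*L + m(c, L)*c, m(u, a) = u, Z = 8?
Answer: 3721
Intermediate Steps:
n(L, c) = L**2 + c**2 (n(L, c) = L*L + c*c = L**2 + c**2)
(n(Z, 0) - 3)**2 = ((8**2 + 0**2) - 3)**2 = ((64 + 0) - 3)**2 = (64 - 3)**2 = 61**2 = 3721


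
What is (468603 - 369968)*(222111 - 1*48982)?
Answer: 17076578915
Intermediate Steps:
(468603 - 369968)*(222111 - 1*48982) = 98635*(222111 - 48982) = 98635*173129 = 17076578915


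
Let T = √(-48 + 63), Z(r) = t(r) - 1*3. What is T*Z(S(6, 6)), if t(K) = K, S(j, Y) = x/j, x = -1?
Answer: -19*√15/6 ≈ -12.264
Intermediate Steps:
S(j, Y) = -1/j
Z(r) = -3 + r (Z(r) = r - 1*3 = r - 3 = -3 + r)
T = √15 ≈ 3.8730
T*Z(S(6, 6)) = √15*(-3 - 1/6) = √15*(-3 - 1*⅙) = √15*(-3 - ⅙) = √15*(-19/6) = -19*√15/6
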